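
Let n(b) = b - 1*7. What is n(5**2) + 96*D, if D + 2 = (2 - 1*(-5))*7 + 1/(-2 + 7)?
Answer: 22746/5 ≈ 4549.2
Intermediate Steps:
n(b) = -7 + b (n(b) = b - 7 = -7 + b)
D = 236/5 (D = -2 + ((2 - 1*(-5))*7 + 1/(-2 + 7)) = -2 + ((2 + 5)*7 + 1/5) = -2 + (7*7 + 1/5) = -2 + (49 + 1/5) = -2 + 246/5 = 236/5 ≈ 47.200)
n(5**2) + 96*D = (-7 + 5**2) + 96*(236/5) = (-7 + 25) + 22656/5 = 18 + 22656/5 = 22746/5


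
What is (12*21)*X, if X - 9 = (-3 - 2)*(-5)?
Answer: 8568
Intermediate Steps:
X = 34 (X = 9 + (-3 - 2)*(-5) = 9 - 5*(-5) = 9 + 25 = 34)
(12*21)*X = (12*21)*34 = 252*34 = 8568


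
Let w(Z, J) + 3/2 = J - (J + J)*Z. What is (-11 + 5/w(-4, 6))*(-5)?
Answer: 1145/21 ≈ 54.524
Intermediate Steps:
w(Z, J) = -3/2 + J - 2*J*Z (w(Z, J) = -3/2 + (J - (J + J)*Z) = -3/2 + (J - 2*J*Z) = -3/2 + J - 2*J*Z)
(-11 + 5/w(-4, 6))*(-5) = (-11 + 5/(-3/2 + 6 - 2*6*(-4)))*(-5) = (-11 + 5/(-3/2 + 6 + 48))*(-5) = (-11 + 5/(105/2))*(-5) = (-11 + 5*(2/105))*(-5) = (-11 + 2/21)*(-5) = -229/21*(-5) = 1145/21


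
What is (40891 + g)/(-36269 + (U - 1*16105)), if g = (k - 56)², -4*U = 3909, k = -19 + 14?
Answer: -178448/213405 ≈ -0.83619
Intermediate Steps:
k = -5
U = -3909/4 (U = -¼*3909 = -3909/4 ≈ -977.25)
g = 3721 (g = (-5 - 56)² = (-61)² = 3721)
(40891 + g)/(-36269 + (U - 1*16105)) = (40891 + 3721)/(-36269 + (-3909/4 - 1*16105)) = 44612/(-36269 + (-3909/4 - 16105)) = 44612/(-36269 - 68329/4) = 44612/(-213405/4) = 44612*(-4/213405) = -178448/213405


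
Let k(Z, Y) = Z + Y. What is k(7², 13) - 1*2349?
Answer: -2287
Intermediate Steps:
k(Z, Y) = Y + Z
k(7², 13) - 1*2349 = (13 + 7²) - 1*2349 = (13 + 49) - 2349 = 62 - 2349 = -2287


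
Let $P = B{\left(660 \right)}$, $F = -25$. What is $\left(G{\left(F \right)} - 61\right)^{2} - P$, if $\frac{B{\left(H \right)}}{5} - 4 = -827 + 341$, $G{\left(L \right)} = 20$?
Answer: $4091$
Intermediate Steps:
$B{\left(H \right)} = -2410$ ($B{\left(H \right)} = 20 + 5 \left(-827 + 341\right) = 20 + 5 \left(-486\right) = 20 - 2430 = -2410$)
$P = -2410$
$\left(G{\left(F \right)} - 61\right)^{2} - P = \left(20 - 61\right)^{2} - -2410 = \left(-41\right)^{2} + 2410 = 1681 + 2410 = 4091$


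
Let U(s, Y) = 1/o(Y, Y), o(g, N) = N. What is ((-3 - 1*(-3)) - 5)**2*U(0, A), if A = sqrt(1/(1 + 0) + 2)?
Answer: 25*sqrt(3)/3 ≈ 14.434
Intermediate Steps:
A = sqrt(3) (A = sqrt(1/1 + 2) = sqrt(1 + 2) = sqrt(3) ≈ 1.7320)
U(s, Y) = 1/Y
((-3 - 1*(-3)) - 5)**2*U(0, A) = ((-3 - 1*(-3)) - 5)**2/(sqrt(3)) = ((-3 + 3) - 5)**2*(sqrt(3)/3) = (0 - 5)**2*(sqrt(3)/3) = (-5)**2*(sqrt(3)/3) = 25*(sqrt(3)/3) = 25*sqrt(3)/3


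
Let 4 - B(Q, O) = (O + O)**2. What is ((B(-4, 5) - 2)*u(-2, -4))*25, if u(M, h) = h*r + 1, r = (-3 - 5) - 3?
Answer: -110250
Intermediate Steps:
r = -11 (r = -8 - 3 = -11)
u(M, h) = 1 - 11*h (u(M, h) = h*(-11) + 1 = -11*h + 1 = 1 - 11*h)
B(Q, O) = 4 - 4*O**2 (B(Q, O) = 4 - (O + O)**2 = 4 - (2*O)**2 = 4 - 4*O**2)
((B(-4, 5) - 2)*u(-2, -4))*25 = (((4 - 4*5**2) - 2)*(1 - 11*(-4)))*25 = (((4 - 4*25) - 2)*(1 + 44))*25 = (((4 - 100) - 2)*45)*25 = ((-96 - 2)*45)*25 = -98*45*25 = -4410*25 = -110250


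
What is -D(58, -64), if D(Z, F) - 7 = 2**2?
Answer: -11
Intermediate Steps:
D(Z, F) = 11 (D(Z, F) = 7 + 2**2 = 7 + 4 = 11)
-D(58, -64) = -1*11 = -11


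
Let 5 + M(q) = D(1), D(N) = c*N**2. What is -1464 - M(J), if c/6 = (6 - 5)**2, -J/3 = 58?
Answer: -1465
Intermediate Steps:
J = -174 (J = -3*58 = -174)
c = 6 (c = 6*(6 - 5)**2 = 6*1**2 = 6*1 = 6)
D(N) = 6*N**2
M(q) = 1 (M(q) = -5 + 6*1**2 = -5 + 6*1 = -5 + 6 = 1)
-1464 - M(J) = -1464 - 1*1 = -1464 - 1 = -1465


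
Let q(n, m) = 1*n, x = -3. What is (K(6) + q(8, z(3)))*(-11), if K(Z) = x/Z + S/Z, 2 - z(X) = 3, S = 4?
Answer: -539/6 ≈ -89.833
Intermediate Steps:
z(X) = -1 (z(X) = 2 - 1*3 = 2 - 3 = -1)
K(Z) = 1/Z (K(Z) = -3/Z + 4/Z = 1/Z)
q(n, m) = n
(K(6) + q(8, z(3)))*(-11) = (1/6 + 8)*(-11) = (⅙ + 8)*(-11) = (49/6)*(-11) = -539/6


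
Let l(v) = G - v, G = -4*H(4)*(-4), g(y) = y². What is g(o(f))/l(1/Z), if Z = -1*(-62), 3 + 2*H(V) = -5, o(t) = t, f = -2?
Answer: -248/3969 ≈ -0.062484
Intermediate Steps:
H(V) = -4 (H(V) = -3/2 + (½)*(-5) = -3/2 - 5/2 = -4)
Z = 62
G = -64 (G = -4*(-4)*(-4) = 16*(-4) = -64)
l(v) = -64 - v
g(o(f))/l(1/Z) = (-2)²/(-64 - 1/62) = 4/(-64 - 1*1/62) = 4/(-64 - 1/62) = 4/(-3969/62) = 4*(-62/3969) = -248/3969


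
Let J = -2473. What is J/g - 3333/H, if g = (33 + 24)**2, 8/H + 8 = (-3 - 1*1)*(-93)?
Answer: -985436393/6498 ≈ -1.5165e+5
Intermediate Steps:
H = 2/91 (H = 8/(-8 + (-3 - 1*1)*(-93)) = 8/(-8 + (-3 - 1)*(-93)) = 8/(-8 - 4*(-93)) = 8/(-8 + 372) = 8/364 = 8*(1/364) = 2/91 ≈ 0.021978)
g = 3249 (g = 57**2 = 3249)
J/g - 3333/H = -2473/3249 - 3333/2/91 = -2473*1/3249 - 3333*91/2 = -2473/3249 - 303303/2 = -985436393/6498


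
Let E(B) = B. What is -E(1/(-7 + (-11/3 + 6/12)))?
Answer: 6/61 ≈ 0.098361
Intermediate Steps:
-E(1/(-7 + (-11/3 + 6/12))) = -1/(-7 + (-11/3 + 6/12)) = -1/(-7 + (-11*⅓ + 6*(1/12))) = -1/(-7 + (-11/3 + ½)) = -1/(-7 - 19/6) = -1/(-61/6) = -1*(-6/61) = 6/61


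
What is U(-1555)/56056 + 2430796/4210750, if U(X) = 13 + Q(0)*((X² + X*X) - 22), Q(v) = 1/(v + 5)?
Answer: 2104488210263/118018901000 ≈ 17.832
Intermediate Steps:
Q(v) = 1/(5 + v)
U(X) = 43/5 + 2*X²/5 (U(X) = 13 + ((X² + X*X) - 22)/(5 + 0) = 13 + ((X² + X²) - 22)/5 = 13 + (2*X² - 22)/5 = 13 + (-22 + 2*X²)/5 = 13 + (-22/5 + 2*X²/5) = 43/5 + 2*X²/5)
U(-1555)/56056 + 2430796/4210750 = (43/5 + (⅖)*(-1555)²)/56056 + 2430796/4210750 = (43/5 + (⅖)*2418025)*(1/56056) + 2430796*(1/4210750) = (43/5 + 967210)*(1/56056) + 1215398/2105375 = (4836093/5)*(1/56056) + 1215398/2105375 = 4836093/280280 + 1215398/2105375 = 2104488210263/118018901000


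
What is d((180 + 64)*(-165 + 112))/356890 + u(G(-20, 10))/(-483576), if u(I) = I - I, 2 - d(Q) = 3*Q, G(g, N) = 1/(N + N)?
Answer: 19399/178445 ≈ 0.10871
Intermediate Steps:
G(g, N) = 1/(2*N)
d(Q) = 2 - 3*Q
u(I) = 0
d((180 + 64)*(-165 + 112))/356890 + u(G(-20, 10))/(-483576) = (2 - 3*(180 + 64)*(-165 + 112))/356890 + 0/(-483576) = (2 - 732*(-53))*(1/356890) + 0*(-1/483576) = (2 - 3*(-12932))*(1/356890) + 0 = (2 + 38796)*(1/356890) + 0 = 38798*(1/356890) + 0 = 19399/178445 + 0 = 19399/178445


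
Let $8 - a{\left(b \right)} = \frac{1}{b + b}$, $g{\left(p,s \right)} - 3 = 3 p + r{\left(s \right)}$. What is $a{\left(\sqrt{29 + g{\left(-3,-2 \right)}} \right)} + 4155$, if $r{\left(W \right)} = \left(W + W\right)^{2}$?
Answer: $4163 - \frac{\sqrt{39}}{78} \approx 4162.9$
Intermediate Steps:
$r{\left(W \right)} = 4 W^{2}$ ($r{\left(W \right)} = \left(2 W\right)^{2} = 4 W^{2}$)
$g{\left(p,s \right)} = 3 + 3 p + 4 s^{2}$ ($g{\left(p,s \right)} = 3 + \left(3 p + 4 s^{2}\right) = 3 + 3 p + 4 s^{2}$)
$a{\left(b \right)} = 8 - \frac{1}{2 b}$ ($a{\left(b \right)} = 8 - \frac{1}{b + b} = 8 - \frac{1}{2 b}$)
$a{\left(\sqrt{29 + g{\left(-3,-2 \right)}} \right)} + 4155 = \left(8 - \frac{1}{2 \sqrt{29 + \left(3 + 3 \left(-3\right) + 4 \left(-2\right)^{2}\right)}}\right) + 4155 = \left(8 - \frac{1}{2 \sqrt{29 + \left(3 - 9 + 4 \cdot 4\right)}}\right) + 4155 = \left(8 - \frac{1}{2 \sqrt{29 + \left(3 - 9 + 16\right)}}\right) + 4155 = \left(8 - \frac{1}{2 \sqrt{29 + 10}}\right) + 4155 = \left(8 - \frac{1}{2 \sqrt{39}}\right) + 4155 = \left(8 - \frac{\frac{1}{39} \sqrt{39}}{2}\right) + 4155 = \left(8 - \frac{\sqrt{39}}{78}\right) + 4155 = 4163 - \frac{\sqrt{39}}{78}$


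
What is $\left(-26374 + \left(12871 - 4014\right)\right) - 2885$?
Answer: $-20402$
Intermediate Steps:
$\left(-26374 + \left(12871 - 4014\right)\right) - 2885 = \left(-26374 + 8857\right) - 2885 = -17517 - 2885 = -20402$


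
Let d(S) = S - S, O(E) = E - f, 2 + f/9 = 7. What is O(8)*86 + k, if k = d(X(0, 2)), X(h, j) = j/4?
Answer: -3182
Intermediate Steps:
f = 45 (f = -18 + 9*7 = -18 + 63 = 45)
O(E) = -45 + E (O(E) = E - 1*45 = E - 45 = -45 + E)
X(h, j) = j/4 (X(h, j) = j*(¼) = j/4)
d(S) = 0
k = 0
O(8)*86 + k = (-45 + 8)*86 + 0 = -37*86 + 0 = -3182 + 0 = -3182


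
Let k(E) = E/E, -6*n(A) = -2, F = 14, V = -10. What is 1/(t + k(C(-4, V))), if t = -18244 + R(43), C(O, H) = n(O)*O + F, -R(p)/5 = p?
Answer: -1/18458 ≈ -5.4177e-5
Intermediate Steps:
R(p) = -5*p
n(A) = ⅓ (n(A) = -⅙*(-2) = ⅓)
C(O, H) = 14 + O/3 (C(O, H) = O/3 + 14 = 14 + O/3)
t = -18459 (t = -18244 - 5*43 = -18244 - 215 = -18459)
k(E) = 1
1/(t + k(C(-4, V))) = 1/(-18459 + 1) = 1/(-18458) = -1/18458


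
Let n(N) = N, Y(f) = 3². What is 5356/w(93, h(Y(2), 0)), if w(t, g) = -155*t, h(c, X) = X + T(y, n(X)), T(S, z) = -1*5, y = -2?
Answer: -5356/14415 ≈ -0.37156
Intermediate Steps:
Y(f) = 9
T(S, z) = -5
h(c, X) = -5 + X (h(c, X) = X - 5 = -5 + X)
5356/w(93, h(Y(2), 0)) = 5356/((-155*93)) = 5356/(-14415) = 5356*(-1/14415) = -5356/14415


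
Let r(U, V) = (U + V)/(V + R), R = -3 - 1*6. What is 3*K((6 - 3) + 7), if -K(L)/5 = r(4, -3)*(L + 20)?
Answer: 75/2 ≈ 37.500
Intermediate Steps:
R = -9 (R = -3 - 6 = -9)
r(U, V) = (U + V)/(-9 + V) (r(U, V) = (U + V)/(V - 9) = (U + V)/(-9 + V))
K(L) = 25/3 + 5*L/12 (K(L) = -5*(4 - 3)/(-9 - 3)*(L + 20) = -5*1/(-12)*(20 + L) = -5*(-1/12*1)*(20 + L) = -(-5)*(20 + L)/12 = -5*(-5/3 - L/12) = 25/3 + 5*L/12)
3*K((6 - 3) + 7) = 3*(25/3 + 5*((6 - 3) + 7)/12) = 3*(25/3 + 5*(3 + 7)/12) = 3*(25/3 + (5/12)*10) = 3*(25/3 + 25/6) = 3*(25/2) = 75/2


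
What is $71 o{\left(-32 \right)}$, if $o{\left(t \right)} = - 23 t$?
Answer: $52256$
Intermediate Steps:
$71 o{\left(-32 \right)} = 71 \left(\left(-23\right) \left(-32\right)\right) = 71 \cdot 736 = 52256$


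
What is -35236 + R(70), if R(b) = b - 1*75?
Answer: -35241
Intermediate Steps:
R(b) = -75 + b (R(b) = b - 75 = -75 + b)
-35236 + R(70) = -35236 + (-75 + 70) = -35236 - 5 = -35241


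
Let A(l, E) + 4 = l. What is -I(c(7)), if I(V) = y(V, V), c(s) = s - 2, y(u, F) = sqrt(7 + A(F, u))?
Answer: -2*sqrt(2) ≈ -2.8284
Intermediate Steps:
A(l, E) = -4 + l
y(u, F) = sqrt(3 + F) (y(u, F) = sqrt(7 + (-4 + F)) = sqrt(3 + F))
c(s) = -2 + s
I(V) = sqrt(3 + V)
-I(c(7)) = -sqrt(3 + (-2 + 7)) = -sqrt(3 + 5) = -sqrt(8) = -2*sqrt(2)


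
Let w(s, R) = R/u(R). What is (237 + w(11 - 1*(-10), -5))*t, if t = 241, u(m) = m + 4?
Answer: 58322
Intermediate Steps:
u(m) = 4 + m
w(s, R) = R/(4 + R)
(237 + w(11 - 1*(-10), -5))*t = (237 - 5/(4 - 5))*241 = (237 - 5/(-1))*241 = (237 - 5*(-1))*241 = (237 + 5)*241 = 242*241 = 58322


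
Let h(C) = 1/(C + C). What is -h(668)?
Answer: -1/1336 ≈ -0.00074850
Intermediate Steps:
h(C) = 1/(2*C)
-h(668) = -1/(2*668) = -1*1/1336 = -1/1336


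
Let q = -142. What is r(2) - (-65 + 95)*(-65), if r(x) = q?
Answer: 1808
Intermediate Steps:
r(x) = -142
r(2) - (-65 + 95)*(-65) = -142 - (-65 + 95)*(-65) = -142 - 30*(-65) = -142 - 1*(-1950) = -142 + 1950 = 1808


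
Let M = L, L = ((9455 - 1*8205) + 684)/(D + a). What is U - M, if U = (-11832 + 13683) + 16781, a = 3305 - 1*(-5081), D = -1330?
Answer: 65732729/3528 ≈ 18632.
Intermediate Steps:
a = 8386 (a = 3305 + 5081 = 8386)
U = 18632 (U = 1851 + 16781 = 18632)
L = 967/3528 (L = ((9455 - 1*8205) + 684)/(-1330 + 8386) = ((9455 - 8205) + 684)/7056 = (1250 + 684)*(1/7056) = 1934*(1/7056) = 967/3528 ≈ 0.27409)
M = 967/3528 ≈ 0.27409
U - M = 18632 - 1*967/3528 = 18632 - 967/3528 = 65732729/3528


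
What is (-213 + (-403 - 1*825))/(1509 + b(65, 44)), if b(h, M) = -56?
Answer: -1441/1453 ≈ -0.99174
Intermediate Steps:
(-213 + (-403 - 1*825))/(1509 + b(65, 44)) = (-213 + (-403 - 1*825))/(1509 - 56) = (-213 + (-403 - 825))/1453 = (-213 - 1228)*(1/1453) = -1441*1/1453 = -1441/1453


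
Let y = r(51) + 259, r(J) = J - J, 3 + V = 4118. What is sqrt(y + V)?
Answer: 27*sqrt(6) ≈ 66.136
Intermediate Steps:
V = 4115 (V = -3 + 4118 = 4115)
r(J) = 0
y = 259 (y = 0 + 259 = 259)
sqrt(y + V) = sqrt(259 + 4115) = sqrt(4374) = 27*sqrt(6)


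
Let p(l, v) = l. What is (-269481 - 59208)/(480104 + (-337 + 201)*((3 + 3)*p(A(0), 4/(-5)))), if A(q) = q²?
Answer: -328689/480104 ≈ -0.68462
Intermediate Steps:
(-269481 - 59208)/(480104 + (-337 + 201)*((3 + 3)*p(A(0), 4/(-5)))) = (-269481 - 59208)/(480104 + (-337 + 201)*((3 + 3)*0²)) = -328689/(480104 - 816*0) = -328689/(480104 - 136*0) = -328689/(480104 + 0) = -328689/480104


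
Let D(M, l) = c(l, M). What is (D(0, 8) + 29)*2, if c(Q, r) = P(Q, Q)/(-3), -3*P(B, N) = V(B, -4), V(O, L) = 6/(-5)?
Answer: 866/15 ≈ 57.733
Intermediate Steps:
V(O, L) = -6/5 (V(O, L) = 6*(-⅕) = -6/5)
P(B, N) = ⅖ (P(B, N) = -⅓*(-6/5) = ⅖)
c(Q, r) = -2/15 (c(Q, r) = (⅖)/(-3) = (⅖)*(-⅓) = -2/15)
D(M, l) = -2/15
(D(0, 8) + 29)*2 = (-2/15 + 29)*2 = (433/15)*2 = 866/15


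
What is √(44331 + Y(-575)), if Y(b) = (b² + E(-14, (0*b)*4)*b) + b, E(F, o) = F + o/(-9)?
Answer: √382431 ≈ 618.41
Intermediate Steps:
E(F, o) = F - o/9 (E(F, o) = F + o*(-⅑) = F - o/9)
Y(b) = b² - 13*b (Y(b) = (b² + (-14 - 0*b*4/9)*b) + b = (b² + (-14 - 0*4)*b) + b = (b² + (-14 - ⅑*0)*b) + b = (b² + (-14 + 0)*b) + b = (b² - 14*b) + b = b² - 13*b)
√(44331 + Y(-575)) = √(44331 - 575*(-13 - 575)) = √(44331 - 575*(-588)) = √(44331 + 338100) = √382431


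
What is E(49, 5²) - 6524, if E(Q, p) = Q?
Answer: -6475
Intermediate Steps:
E(49, 5²) - 6524 = 49 - 6524 = -6475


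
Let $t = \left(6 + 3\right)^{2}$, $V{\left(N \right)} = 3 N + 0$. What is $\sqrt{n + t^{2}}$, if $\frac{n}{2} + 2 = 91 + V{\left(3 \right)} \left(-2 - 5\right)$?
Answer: $\sqrt{6613} \approx 81.32$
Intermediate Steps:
$V{\left(N \right)} = 3 N$
$t = 81$ ($t = 9^{2} = 81$)
$n = 52$ ($n = -4 + 2 \left(91 + 3 \cdot 3 \left(-2 - 5\right)\right) = -4 + 2 \left(91 + 9 \left(-2 - 5\right)\right) = -4 + 2 \left(91 + 9 \left(-7\right)\right) = -4 + 2 \left(91 - 63\right) = -4 + 2 \cdot 28 = -4 + 56 = 52$)
$\sqrt{n + t^{2}} = \sqrt{52 + 81^{2}} = \sqrt{52 + 6561} = \sqrt{6613}$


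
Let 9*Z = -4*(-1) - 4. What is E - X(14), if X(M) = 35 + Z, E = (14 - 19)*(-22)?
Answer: 75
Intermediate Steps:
Z = 0 (Z = (-4*(-1) - 4)/9 = (4 - 4)/9 = (⅑)*0 = 0)
E = 110 (E = -5*(-22) = 110)
X(M) = 35 (X(M) = 35 + 0 = 35)
E - X(14) = 110 - 1*35 = 110 - 35 = 75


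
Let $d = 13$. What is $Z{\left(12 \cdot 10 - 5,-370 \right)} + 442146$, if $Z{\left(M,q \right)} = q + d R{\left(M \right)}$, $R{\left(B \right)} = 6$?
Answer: $441854$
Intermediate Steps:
$Z{\left(M,q \right)} = 78 + q$ ($Z{\left(M,q \right)} = q + 13 \cdot 6 = q + 78 = 78 + q$)
$Z{\left(12 \cdot 10 - 5,-370 \right)} + 442146 = \left(78 - 370\right) + 442146 = -292 + 442146 = 441854$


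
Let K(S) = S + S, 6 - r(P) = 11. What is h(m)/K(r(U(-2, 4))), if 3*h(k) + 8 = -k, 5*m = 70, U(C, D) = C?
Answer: 11/15 ≈ 0.73333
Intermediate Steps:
m = 14 (m = (⅕)*70 = 14)
r(P) = -5 (r(P) = 6 - 1*11 = 6 - 11 = -5)
K(S) = 2*S
h(k) = -8/3 - k/3 (h(k) = -8/3 + (-k)/3 = -8/3 - k/3)
h(m)/K(r(U(-2, 4))) = (-8/3 - ⅓*14)/((2*(-5))) = (-8/3 - 14/3)/(-10) = -22/3*(-⅒) = 11/15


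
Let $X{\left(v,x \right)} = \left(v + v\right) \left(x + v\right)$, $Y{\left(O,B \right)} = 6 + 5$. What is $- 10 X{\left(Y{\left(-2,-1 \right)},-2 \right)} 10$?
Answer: $-19800$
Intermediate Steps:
$Y{\left(O,B \right)} = 11$
$X{\left(v,x \right)} = 2 v \left(v + x\right)$
$- 10 X{\left(Y{\left(-2,-1 \right)},-2 \right)} 10 = - 10 \cdot 2 \cdot 11 \left(11 - 2\right) 10 = - 10 \cdot 2 \cdot 11 \cdot 9 \cdot 10 = \left(-10\right) 198 \cdot 10 = \left(-1980\right) 10 = -19800$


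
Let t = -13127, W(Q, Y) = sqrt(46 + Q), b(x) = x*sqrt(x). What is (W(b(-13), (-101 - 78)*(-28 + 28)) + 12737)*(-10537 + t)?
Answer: -301408368 - 23664*sqrt(46 - 13*I*sqrt(13)) ≈ -3.0159e+8 + 74219.0*I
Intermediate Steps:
b(x) = x**(3/2)
(W(b(-13), (-101 - 78)*(-28 + 28)) + 12737)*(-10537 + t) = (sqrt(46 + (-13)**(3/2)) + 12737)*(-10537 - 13127) = (sqrt(46 - 13*I*sqrt(13)) + 12737)*(-23664) = (12737 + sqrt(46 - 13*I*sqrt(13)))*(-23664) = -301408368 - 23664*sqrt(46 - 13*I*sqrt(13))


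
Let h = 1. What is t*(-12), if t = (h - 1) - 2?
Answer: 24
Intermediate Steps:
t = -2 (t = (1 - 1) - 2 = 0 - 2 = -2)
t*(-12) = -2*(-12) = 24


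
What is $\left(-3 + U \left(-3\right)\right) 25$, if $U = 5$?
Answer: $-450$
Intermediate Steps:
$\left(-3 + U \left(-3\right)\right) 25 = \left(-3 + 5 \left(-3\right)\right) 25 = \left(-3 - 15\right) 25 = \left(-18\right) 25 = -450$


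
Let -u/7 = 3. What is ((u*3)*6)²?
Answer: 142884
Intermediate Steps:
u = -21 (u = -7*3 = -21)
((u*3)*6)² = (-21*3*6)² = (-63*6)² = (-378)² = 142884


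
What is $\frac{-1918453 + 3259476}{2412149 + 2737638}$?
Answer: $\frac{1341023}{5149787} \approx 0.2604$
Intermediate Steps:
$\frac{-1918453 + 3259476}{2412149 + 2737638} = \frac{1341023}{5149787}$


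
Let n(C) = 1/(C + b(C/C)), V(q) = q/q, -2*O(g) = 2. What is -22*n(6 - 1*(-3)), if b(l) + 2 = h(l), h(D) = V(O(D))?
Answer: -11/4 ≈ -2.7500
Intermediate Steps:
O(g) = -1 (O(g) = -½*2 = -1)
V(q) = 1
h(D) = 1
b(l) = -1 (b(l) = -2 + 1 = -1)
n(C) = 1/(-1 + C) (n(C) = 1/(C - 1) = 1/(-1 + C))
-22*n(6 - 1*(-3)) = -22/(-1 + (6 - 1*(-3))) = -22/(-1 + (6 + 3)) = -22/(-1 + 9) = -22/8 = -22*⅛ = -11/4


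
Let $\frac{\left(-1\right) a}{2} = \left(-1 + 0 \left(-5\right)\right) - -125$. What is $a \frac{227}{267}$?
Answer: $- \frac{56296}{267} \approx -210.85$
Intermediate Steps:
$a = -248$ ($a = - 2 \left(\left(-1 + 0 \left(-5\right)\right) - -125\right) = - 2 \left(\left(-1 + 0\right) + 125\right) = - 2 \left(-1 + 125\right) = \left(-2\right) 124 = -248$)
$a \frac{227}{267} = - 248 \cdot \frac{227}{267} = - 248 \cdot 227 \cdot \frac{1}{267} = \left(-248\right) \frac{227}{267} = - \frac{56296}{267}$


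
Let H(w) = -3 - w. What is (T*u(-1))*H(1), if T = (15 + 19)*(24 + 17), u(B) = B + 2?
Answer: -5576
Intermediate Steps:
u(B) = 2 + B
T = 1394 (T = 34*41 = 1394)
(T*u(-1))*H(1) = (1394*(2 - 1))*(-3 - 1*1) = (1394*1)*(-3 - 1) = 1394*(-4) = -5576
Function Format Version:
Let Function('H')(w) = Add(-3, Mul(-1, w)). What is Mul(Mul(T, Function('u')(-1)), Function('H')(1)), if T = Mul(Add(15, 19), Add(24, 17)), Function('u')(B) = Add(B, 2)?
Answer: -5576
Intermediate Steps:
Function('u')(B) = Add(2, B)
T = 1394 (T = Mul(34, 41) = 1394)
Mul(Mul(T, Function('u')(-1)), Function('H')(1)) = Mul(Mul(1394, Add(2, -1)), Add(-3, Mul(-1, 1))) = Mul(Mul(1394, 1), Add(-3, -1)) = Mul(1394, -4) = -5576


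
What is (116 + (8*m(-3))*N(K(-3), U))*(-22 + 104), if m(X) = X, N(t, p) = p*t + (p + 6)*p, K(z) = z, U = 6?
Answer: -96760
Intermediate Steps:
N(t, p) = p*t + p*(6 + p) (N(t, p) = p*t + (6 + p)*p = p*t + p*(6 + p))
(116 + (8*m(-3))*N(K(-3), U))*(-22 + 104) = (116 + (8*(-3))*(6*(6 + 6 - 3)))*(-22 + 104) = (116 - 144*9)*82 = (116 - 24*54)*82 = (116 - 1296)*82 = -1180*82 = -96760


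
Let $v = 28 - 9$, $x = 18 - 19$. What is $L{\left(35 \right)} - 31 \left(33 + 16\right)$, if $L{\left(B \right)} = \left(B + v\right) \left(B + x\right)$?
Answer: $317$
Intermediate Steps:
$x = -1$
$v = 19$ ($v = 28 - 9 = 19$)
$L{\left(B \right)} = \left(-1 + B\right) \left(19 + B\right)$ ($L{\left(B \right)} = \left(B + 19\right) \left(B - 1\right) = \left(19 + B\right) \left(-1 + B\right) = \left(-1 + B\right) \left(19 + B\right)$)
$L{\left(35 \right)} - 31 \left(33 + 16\right) = \left(-19 + 35^{2} + 18 \cdot 35\right) - 31 \left(33 + 16\right) = \left(-19 + 1225 + 630\right) - 31 \cdot 49 = 1836 - 1519 = 317$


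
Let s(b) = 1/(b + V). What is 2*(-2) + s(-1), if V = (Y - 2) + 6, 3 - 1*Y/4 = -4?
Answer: -123/31 ≈ -3.9677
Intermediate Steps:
Y = 28 (Y = 12 - 4*(-4) = 12 + 16 = 28)
V = 32 (V = (28 - 2) + 6 = 26 + 6 = 32)
s(b) = 1/(32 + b) (s(b) = 1/(b + 32) = 1/(32 + b))
2*(-2) + s(-1) = 2*(-2) + 1/(32 - 1) = -4 + 1/31 = -123/31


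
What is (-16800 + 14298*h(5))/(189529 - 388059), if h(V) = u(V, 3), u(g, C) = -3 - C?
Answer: 51294/99265 ≈ 0.51674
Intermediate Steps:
h(V) = -6 (h(V) = -3 - 1*3 = -3 - 3 = -6)
(-16800 + 14298*h(5))/(189529 - 388059) = (-16800 + 14298*(-6))/(189529 - 388059) = (-16800 - 85788)/(-198530) = -102588*(-1/198530) = 51294/99265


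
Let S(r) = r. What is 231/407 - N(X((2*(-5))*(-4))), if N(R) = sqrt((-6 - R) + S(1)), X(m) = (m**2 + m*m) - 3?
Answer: 21/37 - I*sqrt(3202) ≈ 0.56757 - 56.586*I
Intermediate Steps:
X(m) = -3 + 2*m**2 (X(m) = (m**2 + m**2) - 3 = 2*m**2 - 3 = -3 + 2*m**2)
N(R) = sqrt(-5 - R) (N(R) = sqrt((-6 - R) + 1) = sqrt(-5 - R))
231/407 - N(X((2*(-5))*(-4))) = 231/407 - sqrt(-5 - (-3 + 2*((2*(-5))*(-4))**2)) = 231*(1/407) - sqrt(-5 - (-3 + 2*(-10*(-4))**2)) = 21/37 - sqrt(-5 - (-3 + 2*40**2)) = 21/37 - sqrt(-5 - (-3 + 2*1600)) = 21/37 - sqrt(-5 - (-3 + 3200)) = 21/37 - sqrt(-5 - 1*3197) = 21/37 - sqrt(-5 - 3197) = 21/37 - sqrt(-3202) = 21/37 - I*sqrt(3202)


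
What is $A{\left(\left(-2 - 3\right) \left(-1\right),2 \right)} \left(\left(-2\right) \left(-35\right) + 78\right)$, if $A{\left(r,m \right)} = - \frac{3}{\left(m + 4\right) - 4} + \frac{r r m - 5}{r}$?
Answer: $1110$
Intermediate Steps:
$A{\left(r,m \right)} = - \frac{3}{m} + \frac{-5 + m r^{2}}{r}$ ($A{\left(r,m \right)} = - \frac{3}{\left(4 + m\right) - 4} + \frac{r^{2} m - 5}{r} = - \frac{3}{m} + \frac{m r^{2} - 5}{r} = - \frac{3}{m} + \frac{-5 + m r^{2}}{r}$)
$A{\left(\left(-2 - 3\right) \left(-1\right),2 \right)} \left(\left(-2\right) \left(-35\right) + 78\right) = \left(- \frac{5}{\left(-2 - 3\right) \left(-1\right)} - \frac{3}{2} + 2 \left(-2 - 3\right) \left(-1\right)\right) \left(\left(-2\right) \left(-35\right) + 78\right) = \left(- \frac{5}{\left(-5\right) \left(-1\right)} - \frac{3}{2} + 2 \left(\left(-5\right) \left(-1\right)\right)\right) \left(70 + 78\right) = \left(- \frac{5}{5} - \frac{3}{2} + 2 \cdot 5\right) 148 = \left(\left(-5\right) \frac{1}{5} - \frac{3}{2} + 10\right) 148 = \left(-1 - \frac{3}{2} + 10\right) 148 = \frac{15}{2} \cdot 148 = 1110$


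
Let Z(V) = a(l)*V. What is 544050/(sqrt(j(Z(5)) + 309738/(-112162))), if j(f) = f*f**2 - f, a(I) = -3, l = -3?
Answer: -181350*I*sqrt(10576149173349)/62862343 ≈ -9381.9*I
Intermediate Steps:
Z(V) = -3*V
j(f) = f**3 - f
544050/(sqrt(j(Z(5)) + 309738/(-112162))) = 544050/(sqrt(((-3*5)**3 - (-3)*5) + 309738/(-112162))) = 544050/(sqrt(((-15)**3 - 1*(-15)) + 309738*(-1/112162))) = 544050/(sqrt((-3375 + 15) - 154869/56081)) = 544050/(sqrt(-3360 - 154869/56081)) = 544050/(sqrt(-188587029/56081)) = 544050/((I*sqrt(10576149173349)/56081)) = 544050*(-I*sqrt(10576149173349)/188587029) = -181350*I*sqrt(10576149173349)/62862343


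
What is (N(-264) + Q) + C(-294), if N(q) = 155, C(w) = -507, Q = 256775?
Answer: 256423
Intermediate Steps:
(N(-264) + Q) + C(-294) = (155 + 256775) - 507 = 256930 - 507 = 256423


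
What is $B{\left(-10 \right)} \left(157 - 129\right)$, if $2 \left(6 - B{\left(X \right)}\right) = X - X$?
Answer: $168$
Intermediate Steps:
$B{\left(X \right)} = 6$ ($B{\left(X \right)} = 6 - \frac{X - X}{2} = 6 - 0 = 6 + 0 = 6$)
$B{\left(-10 \right)} \left(157 - 129\right) = 6 \left(157 - 129\right) = 6 \cdot 28 = 168$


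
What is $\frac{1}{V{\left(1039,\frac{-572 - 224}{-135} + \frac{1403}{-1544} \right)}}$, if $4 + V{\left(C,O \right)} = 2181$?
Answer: $\frac{1}{2177} \approx 0.00045935$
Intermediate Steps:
$V{\left(C,O \right)} = 2177$ ($V{\left(C,O \right)} = -4 + 2181 = 2177$)
$\frac{1}{V{\left(1039,\frac{-572 - 224}{-135} + \frac{1403}{-1544} \right)}} = \frac{1}{2177}$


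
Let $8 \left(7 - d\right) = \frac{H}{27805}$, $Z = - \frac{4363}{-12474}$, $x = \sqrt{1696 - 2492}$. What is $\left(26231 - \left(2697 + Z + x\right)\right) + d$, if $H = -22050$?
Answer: $\frac{3265945354247}{138735828} - 2 i \sqrt{199} \approx 23541.0 - 28.213 i$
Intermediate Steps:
$x = 2 i \sqrt{199}$ ($x = \sqrt{-796} = 2 i \sqrt{199} \approx 28.213 i$)
$Z = \frac{4363}{12474}$ ($Z = \left(-4363\right) \left(- \frac{1}{12474}\right) = \frac{4363}{12474} \approx 0.34977$)
$d = \frac{157913}{22244}$ ($d = 7 - \frac{\left(-22050\right) \frac{1}{27805}}{8} = 7 - - \frac{2205}{22244} = 7 + \frac{2205}{22244} = \frac{157913}{22244} \approx 7.0991$)
$\left(26231 - \left(2697 + Z + x\right)\right) + d = \left(26231 - \left(\frac{33646741}{12474} + 2 i \sqrt{199}\right)\right) + \frac{157913}{22244} = \left(\frac{293558753}{12474} - 2 i \sqrt{199}\right) + \frac{157913}{22244} = \frac{3265945354247}{138735828} - 2 i \sqrt{199}$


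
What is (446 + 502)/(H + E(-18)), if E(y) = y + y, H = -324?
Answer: -79/30 ≈ -2.6333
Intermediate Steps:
E(y) = 2*y
(446 + 502)/(H + E(-18)) = (446 + 502)/(-324 + 2*(-18)) = 948/(-324 - 36) = 948/(-360) = 948*(-1/360) = -79/30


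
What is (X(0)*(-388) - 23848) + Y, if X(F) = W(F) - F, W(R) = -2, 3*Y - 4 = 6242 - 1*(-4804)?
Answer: -58166/3 ≈ -19389.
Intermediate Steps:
Y = 11050/3 (Y = 4/3 + (6242 - 1*(-4804))/3 = 4/3 + (6242 + 4804)/3 = 4/3 + (⅓)*11046 = 4/3 + 3682 = 11050/3 ≈ 3683.3)
X(F) = -2 - F
(X(0)*(-388) - 23848) + Y = ((-2 - 1*0)*(-388) - 23848) + 11050/3 = ((-2 + 0)*(-388) - 23848) + 11050/3 = (-2*(-388) - 23848) + 11050/3 = (776 - 23848) + 11050/3 = -23072 + 11050/3 = -58166/3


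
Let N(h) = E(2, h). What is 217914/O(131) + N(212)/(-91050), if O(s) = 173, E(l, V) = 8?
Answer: 9920534158/7875825 ≈ 1259.6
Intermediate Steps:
N(h) = 8
217914/O(131) + N(212)/(-91050) = 217914/173 + 8/(-91050) = 217914*(1/173) + 8*(-1/91050) = 217914/173 - 4/45525 = 9920534158/7875825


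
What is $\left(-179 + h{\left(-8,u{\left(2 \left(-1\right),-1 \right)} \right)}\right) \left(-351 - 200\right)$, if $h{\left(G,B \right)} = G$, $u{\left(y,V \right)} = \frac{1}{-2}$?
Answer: $103037$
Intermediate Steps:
$u{\left(y,V \right)} = - \frac{1}{2}$
$\left(-179 + h{\left(-8,u{\left(2 \left(-1\right),-1 \right)} \right)}\right) \left(-351 - 200\right) = \left(-179 - 8\right) \left(-351 - 200\right) = \left(-187\right) \left(-551\right) = 103037$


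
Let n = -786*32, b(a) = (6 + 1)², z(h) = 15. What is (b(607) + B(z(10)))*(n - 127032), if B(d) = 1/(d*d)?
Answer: -559326928/75 ≈ -7.4577e+6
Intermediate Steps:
b(a) = 49 (b(a) = 7² = 49)
n = -25152
B(d) = d⁻² (B(d) = 1/(d²) = d⁻²)
(b(607) + B(z(10)))*(n - 127032) = (49 + 15⁻²)*(-25152 - 127032) = (49 + 1/225)*(-152184) = (11026/225)*(-152184) = -559326928/75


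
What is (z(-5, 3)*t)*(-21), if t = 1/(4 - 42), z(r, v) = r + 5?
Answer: 0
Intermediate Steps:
z(r, v) = 5 + r
t = -1/38 (t = 1/(-38) = -1/38 ≈ -0.026316)
(z(-5, 3)*t)*(-21) = ((5 - 5)*(-1/38))*(-21) = (0*(-1/38))*(-21) = 0*(-21) = 0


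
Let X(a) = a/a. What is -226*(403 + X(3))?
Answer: -91304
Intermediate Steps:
X(a) = 1
-226*(403 + X(3)) = -226*(403 + 1) = -226*404 = -91304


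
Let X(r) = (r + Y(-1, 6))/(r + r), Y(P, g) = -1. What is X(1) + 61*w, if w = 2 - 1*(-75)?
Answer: 4697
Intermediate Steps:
X(r) = (-1 + r)/(2*r) (X(r) = (r - 1)/(r + r) = (-1 + r)/((2*r)) = (-1 + r)*(1/(2*r)) = (-1 + r)/(2*r))
w = 77 (w = 2 + 75 = 77)
X(1) + 61*w = (½)*(-1 + 1)/1 + 61*77 = (½)*1*0 + 4697 = 0 + 4697 = 4697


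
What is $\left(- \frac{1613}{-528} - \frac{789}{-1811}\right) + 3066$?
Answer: $\frac{2935071463}{956208} \approx 3069.5$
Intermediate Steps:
$\left(- \frac{1613}{-528} - \frac{789}{-1811}\right) + 3066 = \left(\left(-1613\right) \left(- \frac{1}{528}\right) - - \frac{789}{1811}\right) + 3066 = \left(\frac{1613}{528} + \frac{789}{1811}\right) + 3066 = \frac{3337735}{956208} + 3066 = \frac{2935071463}{956208}$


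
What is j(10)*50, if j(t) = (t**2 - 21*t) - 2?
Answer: -5600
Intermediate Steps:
j(t) = -2 + t**2 - 21*t
j(10)*50 = (-2 + 10**2 - 21*10)*50 = (-2 + 100 - 210)*50 = -112*50 = -5600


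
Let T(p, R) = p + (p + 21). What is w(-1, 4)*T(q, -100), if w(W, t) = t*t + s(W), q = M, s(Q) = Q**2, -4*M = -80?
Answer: 1037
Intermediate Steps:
M = 20 (M = -1/4*(-80) = 20)
q = 20
w(W, t) = W**2 + t**2 (w(W, t) = t*t + W**2 = t**2 + W**2 = W**2 + t**2)
T(p, R) = 21 + 2*p (T(p, R) = p + (21 + p) = 21 + 2*p)
w(-1, 4)*T(q, -100) = ((-1)**2 + 4**2)*(21 + 2*20) = (1 + 16)*(21 + 40) = 17*61 = 1037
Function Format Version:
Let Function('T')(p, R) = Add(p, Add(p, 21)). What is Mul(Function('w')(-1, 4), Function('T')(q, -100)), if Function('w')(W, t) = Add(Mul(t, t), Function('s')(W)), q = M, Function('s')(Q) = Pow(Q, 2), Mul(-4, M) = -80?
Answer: 1037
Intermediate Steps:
M = 20 (M = Mul(Rational(-1, 4), -80) = 20)
q = 20
Function('w')(W, t) = Add(Pow(W, 2), Pow(t, 2)) (Function('w')(W, t) = Add(Mul(t, t), Pow(W, 2)) = Add(Pow(t, 2), Pow(W, 2)) = Add(Pow(W, 2), Pow(t, 2)))
Function('T')(p, R) = Add(21, Mul(2, p)) (Function('T')(p, R) = Add(p, Add(21, p)) = Add(21, Mul(2, p)))
Mul(Function('w')(-1, 4), Function('T')(q, -100)) = Mul(Add(Pow(-1, 2), Pow(4, 2)), Add(21, Mul(2, 20))) = Mul(Add(1, 16), Add(21, 40)) = Mul(17, 61) = 1037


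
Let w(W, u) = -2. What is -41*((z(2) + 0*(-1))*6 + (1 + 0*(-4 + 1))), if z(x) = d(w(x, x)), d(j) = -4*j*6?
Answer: -11849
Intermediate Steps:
d(j) = -24*j
z(x) = 48 (z(x) = -24*(-2) = 48)
-41*((z(2) + 0*(-1))*6 + (1 + 0*(-4 + 1))) = -41*((48 + 0*(-1))*6 + (1 + 0*(-4 + 1))) = -41*((48 + 0)*6 + (1 + 0*(-3))) = -41*(48*6 + (1 + 0)) = -41*(288 + 1) = -41*289 = -11849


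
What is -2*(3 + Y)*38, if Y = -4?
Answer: 76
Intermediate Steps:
-2*(3 + Y)*38 = -2*(3 - 4)*38 = -2*(-1)*38 = 2*38 = 76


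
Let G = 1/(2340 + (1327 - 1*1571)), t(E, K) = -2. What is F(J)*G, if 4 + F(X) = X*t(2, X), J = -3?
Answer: 1/1048 ≈ 0.00095420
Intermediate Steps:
G = 1/2096 (G = 1/(2340 + (1327 - 1571)) = 1/(2340 - 244) = 1/2096 ≈ 0.00047710)
F(X) = -4 - 2*X (F(X) = -4 + X*(-2) = -4 - 2*X)
F(J)*G = (-4 - 2*(-3))*(1/2096) = (-4 + 6)*(1/2096) = 2*(1/2096) = 1/1048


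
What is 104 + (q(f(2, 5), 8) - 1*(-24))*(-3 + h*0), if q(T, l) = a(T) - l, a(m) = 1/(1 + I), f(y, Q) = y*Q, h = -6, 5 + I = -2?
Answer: 113/2 ≈ 56.500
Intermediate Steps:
I = -7 (I = -5 - 2 = -7)
f(y, Q) = Q*y
a(m) = -⅙ (a(m) = 1/(1 - 7) = 1/(-6) = -⅙)
q(T, l) = -⅙ - l
104 + (q(f(2, 5), 8) - 1*(-24))*(-3 + h*0) = 104 + ((-⅙ - 1*8) - 1*(-24))*(-3 - 6*0) = 104 + ((-⅙ - 8) + 24)*(-3 + 0) = 104 + (-49/6 + 24)*(-3) = 104 + (95/6)*(-3) = 104 - 95/2 = 113/2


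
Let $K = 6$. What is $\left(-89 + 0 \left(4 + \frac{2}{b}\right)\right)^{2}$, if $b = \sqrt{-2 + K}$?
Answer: $7921$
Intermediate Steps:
$b = 2$ ($b = \sqrt{-2 + 6} = \sqrt{4} = 2$)
$\left(-89 + 0 \left(4 + \frac{2}{b}\right)\right)^{2} = \left(-89 + 0 \left(4 + \frac{2}{2}\right)\right)^{2} = \left(-89 + 0 \left(4 + 2 \cdot \frac{1}{2}\right)\right)^{2} = \left(-89 + 0 \left(4 + 1\right)\right)^{2} = \left(-89 + 0 \cdot 5\right)^{2} = \left(-89 + 0\right)^{2} = \left(-89\right)^{2} = 7921$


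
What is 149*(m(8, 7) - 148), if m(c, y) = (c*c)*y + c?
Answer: 45892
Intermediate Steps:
m(c, y) = c + y*c² (m(c, y) = c²*y + c = y*c² + c = c + y*c²)
149*(m(8, 7) - 148) = 149*(8*(1 + 8*7) - 148) = 149*(8*(1 + 56) - 148) = 149*(8*57 - 148) = 149*(456 - 148) = 149*308 = 45892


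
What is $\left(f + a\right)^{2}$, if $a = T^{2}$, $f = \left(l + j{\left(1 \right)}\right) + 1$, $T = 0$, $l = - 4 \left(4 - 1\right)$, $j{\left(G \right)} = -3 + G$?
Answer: $169$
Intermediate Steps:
$l = -12$ ($l = \left(-4\right) 3 = -12$)
$f = -13$ ($f = \left(-12 + \left(-3 + 1\right)\right) + 1 = \left(-12 - 2\right) + 1 = -14 + 1 = -13$)
$a = 0$ ($a = 0^{2} = 0$)
$\left(f + a\right)^{2} = \left(-13 + 0\right)^{2} = \left(-13\right)^{2} = 169$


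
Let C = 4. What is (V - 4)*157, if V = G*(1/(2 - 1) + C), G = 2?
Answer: 942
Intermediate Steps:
V = 10 (V = 2*(1/(2 - 1) + 4) = 2*(1/1 + 4) = 2*(1 + 4) = 2*5 = 10)
(V - 4)*157 = (10 - 4)*157 = 6*157 = 942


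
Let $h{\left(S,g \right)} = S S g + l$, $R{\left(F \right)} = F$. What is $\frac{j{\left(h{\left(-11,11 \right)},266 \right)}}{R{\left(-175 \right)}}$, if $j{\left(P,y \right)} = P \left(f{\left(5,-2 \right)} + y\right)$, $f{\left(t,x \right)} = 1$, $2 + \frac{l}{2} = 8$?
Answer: $- \frac{358581}{175} \approx -2049.0$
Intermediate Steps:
$l = 12$ ($l = -4 + 2 \cdot 8 = -4 + 16 = 12$)
$h{\left(S,g \right)} = 12 + g S^{2}$ ($h{\left(S,g \right)} = S S g + 12 = S^{2} g + 12 = g S^{2} + 12 = 12 + g S^{2}$)
$j{\left(P,y \right)} = P \left(1 + y\right)$
$\frac{j{\left(h{\left(-11,11 \right)},266 \right)}}{R{\left(-175 \right)}} = \frac{\left(12 + 11 \left(-11\right)^{2}\right) \left(1 + 266\right)}{-175} = \left(12 + 11 \cdot 121\right) 267 \left(- \frac{1}{175}\right) = \left(12 + 1331\right) 267 \left(- \frac{1}{175}\right) = 1343 \cdot 267 \left(- \frac{1}{175}\right) = 358581 \left(- \frac{1}{175}\right) = - \frac{358581}{175}$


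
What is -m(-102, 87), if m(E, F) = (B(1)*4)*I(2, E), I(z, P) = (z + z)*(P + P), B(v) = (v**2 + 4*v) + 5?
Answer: 32640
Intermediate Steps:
B(v) = 5 + v**2 + 4*v
I(z, P) = 4*P*z (I(z, P) = (2*z)*(2*P) = 4*P*z)
m(E, F) = 320*E (m(E, F) = ((5 + 1**2 + 4*1)*4)*(4*E*2) = ((5 + 1 + 4)*4)*(8*E) = (10*4)*(8*E) = 40*(8*E) = 320*E)
-m(-102, 87) = -320*(-102) = -1*(-32640) = 32640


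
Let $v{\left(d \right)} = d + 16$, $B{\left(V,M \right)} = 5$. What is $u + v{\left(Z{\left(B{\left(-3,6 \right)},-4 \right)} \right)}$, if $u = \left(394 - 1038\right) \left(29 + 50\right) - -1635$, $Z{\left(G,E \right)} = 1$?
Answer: $-49224$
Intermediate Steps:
$v{\left(d \right)} = 16 + d$
$u = -49241$ ($u = \left(-644\right) 79 + 1635 = -50876 + 1635 = -49241$)
$u + v{\left(Z{\left(B{\left(-3,6 \right)},-4 \right)} \right)} = -49241 + \left(16 + 1\right) = -49241 + 17 = -49224$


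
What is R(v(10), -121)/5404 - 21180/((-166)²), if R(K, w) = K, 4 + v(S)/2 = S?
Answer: -7132878/9307039 ≈ -0.76640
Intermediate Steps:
v(S) = -8 + 2*S
R(v(10), -121)/5404 - 21180/((-166)²) = (-8 + 2*10)/5404 - 21180/((-166)²) = (-8 + 20)*(1/5404) - 21180/27556 = 12*(1/5404) - 21180*1/27556 = 3/1351 - 5295/6889 = -7132878/9307039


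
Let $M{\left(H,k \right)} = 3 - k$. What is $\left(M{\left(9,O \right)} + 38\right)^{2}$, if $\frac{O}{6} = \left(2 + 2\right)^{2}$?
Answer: $3025$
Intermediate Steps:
$O = 96$ ($O = 6 \left(2 + 2\right)^{2} = 6 \cdot 4^{2} = 6 \cdot 16 = 96$)
$\left(M{\left(9,O \right)} + 38\right)^{2} = \left(\left(3 - 96\right) + 38\right)^{2} = \left(-93 + 38\right)^{2} = \left(-55\right)^{2} = 3025$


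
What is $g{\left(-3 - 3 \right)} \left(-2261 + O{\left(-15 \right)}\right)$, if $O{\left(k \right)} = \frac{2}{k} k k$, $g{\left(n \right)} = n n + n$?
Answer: $-68730$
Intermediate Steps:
$g{\left(n \right)} = n + n^{2}$ ($g{\left(n \right)} = n^{2} + n = n + n^{2}$)
$O{\left(k \right)} = 2 k$ ($O{\left(k \right)} = \frac{2}{k} k^{2} = 2 k$)
$g{\left(-3 - 3 \right)} \left(-2261 + O{\left(-15 \right)}\right) = \left(-3 - 3\right) \left(1 - 6\right) \left(-2261 + 2 \left(-15\right)\right) = \left(-3 - 3\right) \left(1 - 6\right) \left(-2261 - 30\right) = - 6 \left(1 - 6\right) \left(-2291\right) = \left(-6\right) \left(-5\right) \left(-2291\right) = 30 \left(-2291\right) = -68730$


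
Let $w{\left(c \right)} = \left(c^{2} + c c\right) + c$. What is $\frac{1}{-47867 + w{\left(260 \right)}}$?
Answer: $\frac{1}{87593} \approx 1.1416 \cdot 10^{-5}$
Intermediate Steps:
$w{\left(c \right)} = c + 2 c^{2}$ ($w{\left(c \right)} = \left(c^{2} + c^{2}\right) + c = 2 c^{2} + c = c + 2 c^{2}$)
$\frac{1}{-47867 + w{\left(260 \right)}} = \frac{1}{-47867 + 260 \left(1 + 2 \cdot 260\right)} = \frac{1}{-47867 + 260 \left(1 + 520\right)} = \frac{1}{-47867 + 260 \cdot 521} = \frac{1}{-47867 + 135460} = \frac{1}{87593}$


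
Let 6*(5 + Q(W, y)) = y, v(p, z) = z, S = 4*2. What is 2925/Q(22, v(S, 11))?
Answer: -17550/19 ≈ -923.68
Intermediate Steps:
S = 8
Q(W, y) = -5 + y/6
2925/Q(22, v(S, 11)) = 2925/(-5 + (1/6)*11) = 2925/(-5 + 11/6) = 2925/(-19/6) = 2925*(-6/19) = -17550/19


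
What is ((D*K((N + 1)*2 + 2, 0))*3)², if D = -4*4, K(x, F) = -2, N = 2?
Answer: 9216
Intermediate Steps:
D = -16
((D*K((N + 1)*2 + 2, 0))*3)² = (-16*(-2)*3)² = (32*3)² = 96² = 9216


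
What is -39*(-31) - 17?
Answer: 1192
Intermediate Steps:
-39*(-31) - 17 = 1209 - 17 = 1192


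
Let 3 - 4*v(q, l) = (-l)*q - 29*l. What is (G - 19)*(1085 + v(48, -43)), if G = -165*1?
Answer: -47472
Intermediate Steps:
G = -165
v(q, l) = 3/4 + 29*l/4 + l*q/4 (v(q, l) = 3/4 - ((-l)*q - 29*l)/4 = 3/4 - (-l*q - 29*l)/4 = 3/4 - (-29*l - l*q)/4 = 3/4 + (29*l/4 + l*q/4) = 3/4 + 29*l/4 + l*q/4)
(G - 19)*(1085 + v(48, -43)) = (-165 - 19)*(1085 + (3/4 + (29/4)*(-43) + (1/4)*(-43)*48)) = -184*(1085 + (3/4 - 1247/4 - 516)) = -184*(1085 - 827) = -184*258 = -47472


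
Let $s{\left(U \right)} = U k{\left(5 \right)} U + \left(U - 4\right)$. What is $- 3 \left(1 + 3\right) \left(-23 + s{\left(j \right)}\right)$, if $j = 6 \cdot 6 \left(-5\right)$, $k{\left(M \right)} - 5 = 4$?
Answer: $-3496716$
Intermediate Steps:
$k{\left(M \right)} = 9$ ($k{\left(M \right)} = 5 + 4 = 9$)
$j = -180$ ($j = 36 \left(-5\right) = -180$)
$s{\left(U \right)} = -4 + U + 9 U^{2}$ ($s{\left(U \right)} = U 9 U + \left(U - 4\right) = 9 U U + \left(-4 + U\right) = 9 U^{2} + \left(-4 + U\right) = -4 + U + 9 U^{2}$)
$- 3 \left(1 + 3\right) \left(-23 + s{\left(j \right)}\right) = - 3 \left(1 + 3\right) \left(-23 - \left(184 - 291600\right)\right) = \left(-3\right) 4 \left(-23 - -291416\right) = - 12 \left(-23 - -291416\right) = - 12 \left(-23 + 291416\right) = \left(-12\right) 291393 = -3496716$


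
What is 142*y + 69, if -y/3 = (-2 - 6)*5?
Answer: 17109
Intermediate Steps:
y = 120 (y = -3*(-2 - 6)*5 = -(-24)*5 = -3*(-40) = 120)
142*y + 69 = 142*120 + 69 = 17040 + 69 = 17109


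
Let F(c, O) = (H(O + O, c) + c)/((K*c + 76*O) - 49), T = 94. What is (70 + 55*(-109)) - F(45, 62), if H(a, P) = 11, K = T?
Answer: -52691081/8893 ≈ -5925.0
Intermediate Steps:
K = 94
F(c, O) = (11 + c)/(-49 + 76*O + 94*c) (F(c, O) = (11 + c)/((94*c + 76*O) - 49) = (11 + c)/((76*O + 94*c) - 49) = (11 + c)/(-49 + 76*O + 94*c))
(70 + 55*(-109)) - F(45, 62) = (70 + 55*(-109)) - (11 + 45)/(-49 + 76*62 + 94*45) = (70 - 5995) - 56/(-49 + 4712 + 4230) = -5925 - 56/8893 = -52691081/8893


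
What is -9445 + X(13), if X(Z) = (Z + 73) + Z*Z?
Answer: -9190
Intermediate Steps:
X(Z) = 73 + Z + Z² (X(Z) = (73 + Z) + Z² = 73 + Z + Z²)
-9445 + X(13) = -9445 + (73 + 13 + 13²) = -9445 + (73 + 13 + 169) = -9445 + 255 = -9190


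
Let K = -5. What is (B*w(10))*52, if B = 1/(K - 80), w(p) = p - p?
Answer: 0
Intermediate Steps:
w(p) = 0
B = -1/85 (B = 1/(-5 - 80) = 1/(-85) = -1/85 ≈ -0.011765)
(B*w(10))*52 = -1/85*0*52 = 0*52 = 0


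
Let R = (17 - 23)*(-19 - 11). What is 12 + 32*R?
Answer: 5772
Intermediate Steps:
R = 180 (R = -6*(-30) = 180)
12 + 32*R = 12 + 32*180 = 12 + 5760 = 5772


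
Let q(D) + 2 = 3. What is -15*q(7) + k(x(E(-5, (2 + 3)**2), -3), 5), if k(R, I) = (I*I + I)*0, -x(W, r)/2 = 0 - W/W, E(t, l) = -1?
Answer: -15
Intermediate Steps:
q(D) = 1 (q(D) = -2 + 3 = 1)
x(W, r) = 2 (x(W, r) = -2*(0 - W/W) = -2*(0 - 1*1) = -2*(0 - 1) = -2*(-1) = 2)
k(R, I) = 0 (k(R, I) = (I**2 + I)*0 = (I + I**2)*0 = 0)
-15*q(7) + k(x(E(-5, (2 + 3)**2), -3), 5) = -15*1 + 0 = -15 + 0 = -15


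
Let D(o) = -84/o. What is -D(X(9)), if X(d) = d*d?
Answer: 28/27 ≈ 1.0370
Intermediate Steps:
X(d) = d²
-D(X(9)) = -(-84)/(9²) = -(-84)/81 = -1*(-28/27) = 28/27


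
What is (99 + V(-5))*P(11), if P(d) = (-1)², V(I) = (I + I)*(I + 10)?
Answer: 49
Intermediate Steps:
V(I) = 2*I*(10 + I) (V(I) = (2*I)*(10 + I) = 2*I*(10 + I))
P(d) = 1
(99 + V(-5))*P(11) = (99 + 2*(-5)*(10 - 5))*1 = (99 + 2*(-5)*5)*1 = (99 - 50)*1 = 49*1 = 49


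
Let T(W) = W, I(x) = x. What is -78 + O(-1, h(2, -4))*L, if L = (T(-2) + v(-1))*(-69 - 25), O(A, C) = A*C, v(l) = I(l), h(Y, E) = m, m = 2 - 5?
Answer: 768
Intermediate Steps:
m = -3
h(Y, E) = -3
v(l) = l
L = 282 (L = (-2 - 1)*(-69 - 25) = -3*(-94) = 282)
-78 + O(-1, h(2, -4))*L = -78 - 1*(-3)*282 = -78 + 3*282 = -78 + 846 = 768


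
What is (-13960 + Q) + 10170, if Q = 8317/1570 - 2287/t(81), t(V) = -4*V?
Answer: -960805951/254340 ≈ -3777.6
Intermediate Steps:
Q = 3142649/254340 (Q = 8317/1570 - 2287/((-4*81)) = 8317*(1/1570) - 2287/(-324) = 8317/1570 - 2287*(-1/324) = 8317/1570 + 2287/324 = 3142649/254340 ≈ 12.356)
(-13960 + Q) + 10170 = (-13960 + 3142649/254340) + 10170 = -3547443751/254340 + 10170 = -960805951/254340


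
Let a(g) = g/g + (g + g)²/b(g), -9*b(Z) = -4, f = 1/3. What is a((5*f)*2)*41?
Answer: 4141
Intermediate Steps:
f = ⅓ ≈ 0.33333
b(Z) = 4/9 (b(Z) = -⅑*(-4) = 4/9)
a(g) = 1 + 9*g² (a(g) = g/g + (g + g)²/(4/9) = 1 + (2*g)²*(9/4) = 1 + (4*g²)*(9/4) = 1 + 9*g²)
a((5*f)*2)*41 = (1 + 9*((5*(⅓))*2)²)*41 = (1 + 9*((5/3)*2)²)*41 = (1 + 9*(10/3)²)*41 = (1 + 9*(100/9))*41 = (1 + 100)*41 = 101*41 = 4141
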